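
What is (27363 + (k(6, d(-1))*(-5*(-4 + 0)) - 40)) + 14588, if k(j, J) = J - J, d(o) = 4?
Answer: 41911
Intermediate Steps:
k(j, J) = 0
(27363 + (k(6, d(-1))*(-5*(-4 + 0)) - 40)) + 14588 = (27363 + (0*(-5*(-4 + 0)) - 40)) + 14588 = (27363 + (0*(-5*(-4)) - 40)) + 14588 = (27363 + (0*20 - 40)) + 14588 = (27363 + (0 - 40)) + 14588 = (27363 - 40) + 14588 = 27323 + 14588 = 41911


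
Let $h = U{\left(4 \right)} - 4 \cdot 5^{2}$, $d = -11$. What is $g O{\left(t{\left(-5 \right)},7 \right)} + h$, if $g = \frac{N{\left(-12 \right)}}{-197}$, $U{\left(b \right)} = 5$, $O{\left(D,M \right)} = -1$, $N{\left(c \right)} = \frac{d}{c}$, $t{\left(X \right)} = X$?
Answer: $- \frac{224569}{2364} \approx -94.995$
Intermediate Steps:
$N{\left(c \right)} = - \frac{11}{c}$
$g = - \frac{11}{2364}$ ($g = \frac{\left(-11\right) \frac{1}{-12}}{-197} = \left(-11\right) \left(- \frac{1}{12}\right) \left(- \frac{1}{197}\right) = \frac{11}{12} \left(- \frac{1}{197}\right) = - \frac{11}{2364} \approx -0.0046531$)
$h = -95$ ($h = 5 - 4 \cdot 5^{2} = 5 - 100 = -95$)
$g O{\left(t{\left(-5 \right)},7 \right)} + h = \left(- \frac{11}{2364}\right) \left(-1\right) - 95 = \frac{11}{2364} - 95 = - \frac{224569}{2364}$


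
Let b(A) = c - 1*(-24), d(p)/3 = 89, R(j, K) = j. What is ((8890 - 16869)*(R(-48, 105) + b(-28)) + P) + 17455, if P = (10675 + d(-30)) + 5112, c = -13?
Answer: 328732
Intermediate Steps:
d(p) = 267 (d(p) = 3*89 = 267)
b(A) = 11 (b(A) = -13 - 1*(-24) = -13 + 24 = 11)
P = 16054 (P = (10675 + 267) + 5112 = 10942 + 5112 = 16054)
((8890 - 16869)*(R(-48, 105) + b(-28)) + P) + 17455 = ((8890 - 16869)*(-48 + 11) + 16054) + 17455 = (-7979*(-37) + 16054) + 17455 = (295223 + 16054) + 17455 = 311277 + 17455 = 328732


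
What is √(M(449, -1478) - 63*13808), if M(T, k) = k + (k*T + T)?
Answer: I*√1534555 ≈ 1238.8*I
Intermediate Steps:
M(T, k) = T + k + T*k (M(T, k) = k + (T*k + T) = k + (T + T*k) = T + k + T*k)
√(M(449, -1478) - 63*13808) = √((449 - 1478 + 449*(-1478)) - 63*13808) = √((449 - 1478 - 663622) - 869904) = √(-664651 - 869904) = √(-1534555) = I*√1534555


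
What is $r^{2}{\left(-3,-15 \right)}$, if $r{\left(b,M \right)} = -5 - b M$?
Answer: $2500$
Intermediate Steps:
$r{\left(b,M \right)} = -5 - M b$
$r^{2}{\left(-3,-15 \right)} = \left(-5 - \left(-15\right) \left(-3\right)\right)^{2} = \left(-5 - 45\right)^{2} = \left(-50\right)^{2} = 2500$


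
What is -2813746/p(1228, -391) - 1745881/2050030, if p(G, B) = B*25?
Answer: 67661149713/235753450 ≈ 287.00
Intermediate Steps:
p(G, B) = 25*B
-2813746/p(1228, -391) - 1745881/2050030 = -2813746/(25*(-391)) - 1745881/2050030 = -2813746/(-9775) - 1745881*1/2050030 = -2813746*(-1/9775) - 1745881/2050030 = 2813746/9775 - 1745881/2050030 = 67661149713/235753450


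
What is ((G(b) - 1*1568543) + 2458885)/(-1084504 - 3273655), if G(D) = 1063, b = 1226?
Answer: -891405/4358159 ≈ -0.20454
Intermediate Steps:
((G(b) - 1*1568543) + 2458885)/(-1084504 - 3273655) = ((1063 - 1*1568543) + 2458885)/(-1084504 - 3273655) = ((1063 - 1568543) + 2458885)/(-4358159) = (-1567480 + 2458885)*(-1/4358159) = 891405*(-1/4358159) = -891405/4358159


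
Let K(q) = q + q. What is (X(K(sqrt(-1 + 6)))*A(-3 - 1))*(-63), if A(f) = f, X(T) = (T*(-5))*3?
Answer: -7560*sqrt(5) ≈ -16905.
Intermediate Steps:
K(q) = 2*q
X(T) = -15*T (X(T) = -5*T*3 = -15*T)
(X(K(sqrt(-1 + 6)))*A(-3 - 1))*(-63) = ((-30*sqrt(-1 + 6))*(-3 - 1))*(-63) = (-30*sqrt(5)*(-4))*(-63) = (120*sqrt(5))*(-63) = -7560*sqrt(5)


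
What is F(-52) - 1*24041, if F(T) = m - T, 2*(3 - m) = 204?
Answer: -24088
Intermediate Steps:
m = -99 (m = 3 - ½*204 = 3 - 102 = -99)
F(T) = -99 - T
F(-52) - 1*24041 = (-99 - 1*(-52)) - 1*24041 = (-99 + 52) - 24041 = -47 - 24041 = -24088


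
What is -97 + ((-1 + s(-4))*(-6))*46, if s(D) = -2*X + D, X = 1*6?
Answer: 4595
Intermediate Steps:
X = 6
s(D) = -12 + D (s(D) = -2*6 + D = -12 + D)
-97 + ((-1 + s(-4))*(-6))*46 = -97 + ((-1 + (-12 - 4))*(-6))*46 = -97 + ((-1 - 16)*(-6))*46 = -97 - 17*(-6)*46 = -97 + 102*46 = -97 + 4692 = 4595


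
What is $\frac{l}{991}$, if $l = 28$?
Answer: $\frac{28}{991} \approx 0.028254$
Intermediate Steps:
$\frac{l}{991} = \frac{28}{991}$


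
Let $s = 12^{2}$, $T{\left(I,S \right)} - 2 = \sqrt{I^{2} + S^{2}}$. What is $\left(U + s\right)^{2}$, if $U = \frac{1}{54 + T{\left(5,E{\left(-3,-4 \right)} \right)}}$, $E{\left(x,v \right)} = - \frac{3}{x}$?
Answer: $\frac{100305413421}{4836050} - \frac{223948 \sqrt{26}}{2418025} \approx 20741.0$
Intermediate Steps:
$T{\left(I,S \right)} = 2 + \sqrt{I^{2} + S^{2}}$
$s = 144$
$U = \frac{1}{56 + \sqrt{26}}$ ($U = \frac{1}{54 + \left(2 + \sqrt{5^{2} + \left(- \frac{3}{-3}\right)^{2}}\right)} = \frac{1}{54 + \left(2 + \sqrt{25 + \left(\left(-3\right) \left(- \frac{1}{3}\right)\right)^{2}}\right)} = \frac{1}{54 + \left(2 + \sqrt{25 + 1^{2}}\right)} = \frac{1}{54 + \left(2 + \sqrt{25 + 1}\right)} = \frac{1}{54 + \left(2 + \sqrt{26}\right)} = \frac{1}{56 + \sqrt{26}} \approx 0.016367$)
$\left(U + s\right)^{2} = \left(\left(\frac{28}{1555} - \frac{\sqrt{26}}{3110}\right) + 144\right)^{2} = \left(\frac{223948}{1555} - \frac{\sqrt{26}}{3110}\right)^{2}$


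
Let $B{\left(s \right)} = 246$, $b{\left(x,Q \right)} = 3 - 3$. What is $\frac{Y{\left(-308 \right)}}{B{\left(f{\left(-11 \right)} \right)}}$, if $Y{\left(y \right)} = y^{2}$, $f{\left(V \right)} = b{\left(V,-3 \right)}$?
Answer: $\frac{47432}{123} \approx 385.63$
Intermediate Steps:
$b{\left(x,Q \right)} = 0$
$f{\left(V \right)} = 0$
$\frac{Y{\left(-308 \right)}}{B{\left(f{\left(-11 \right)} \right)}} = \frac{\left(-308\right)^{2}}{246} = 94864 \cdot \frac{1}{246} = \frac{47432}{123}$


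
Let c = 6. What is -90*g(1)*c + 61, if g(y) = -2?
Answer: 1141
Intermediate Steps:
-90*g(1)*c + 61 = -(-180)*6 + 61 = -90*(-12) + 61 = 1080 + 61 = 1141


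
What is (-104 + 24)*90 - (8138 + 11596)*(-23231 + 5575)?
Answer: 348416304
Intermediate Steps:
(-104 + 24)*90 - (8138 + 11596)*(-23231 + 5575) = -80*90 - 19734*(-17656) = -7200 - 1*(-348423504) = -7200 + 348423504 = 348416304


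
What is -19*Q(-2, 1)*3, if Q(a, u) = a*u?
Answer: 114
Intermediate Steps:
-19*Q(-2, 1)*3 = -(-38)*3 = -19*(-2)*3 = 38*3 = 114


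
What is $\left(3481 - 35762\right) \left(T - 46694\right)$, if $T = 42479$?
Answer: $136064415$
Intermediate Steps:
$\left(3481 - 35762\right) \left(T - 46694\right) = \left(3481 - 35762\right) \left(42479 - 46694\right) = \left(-32281\right) \left(-4215\right) = 136064415$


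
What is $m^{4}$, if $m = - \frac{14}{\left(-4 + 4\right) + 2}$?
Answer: $2401$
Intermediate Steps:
$m = -7$ ($m = - \frac{14}{0 + 2} = - \frac{14}{2} = \left(-14\right) \frac{1}{2} = -7$)
$m^{4} = \left(-7\right)^{4} = 2401$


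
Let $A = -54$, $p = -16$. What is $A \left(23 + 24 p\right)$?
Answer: $19494$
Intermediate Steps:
$A \left(23 + 24 p\right) = - 54 \left(23 + 24 \left(-16\right)\right) = - 54 \left(23 - 384\right) = \left(-54\right) \left(-361\right) = 19494$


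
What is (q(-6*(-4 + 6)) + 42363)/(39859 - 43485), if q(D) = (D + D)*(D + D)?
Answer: -42939/3626 ≈ -11.842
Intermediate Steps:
q(D) = 4*D**2 (q(D) = (2*D)*(2*D) = 4*D**2)
(q(-6*(-4 + 6)) + 42363)/(39859 - 43485) = (4*(-6*(-4 + 6))**2 + 42363)/(39859 - 43485) = (4*(-6*2)**2 + 42363)/(-3626) = (4*(-12)**2 + 42363)*(-1/3626) = (4*144 + 42363)*(-1/3626) = (576 + 42363)*(-1/3626) = 42939*(-1/3626) = -42939/3626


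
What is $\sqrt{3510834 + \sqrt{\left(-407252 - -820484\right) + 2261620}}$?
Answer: $\sqrt{3510834 + 2 \sqrt{668713}} \approx 1874.2$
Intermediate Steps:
$\sqrt{3510834 + \sqrt{\left(-407252 - -820484\right) + 2261620}} = \sqrt{3510834 + \sqrt{\left(-407252 + 820484\right) + 2261620}} = \sqrt{3510834 + \sqrt{413232 + 2261620}} = \sqrt{3510834 + \sqrt{2674852}} = \sqrt{3510834 + 2 \sqrt{668713}}$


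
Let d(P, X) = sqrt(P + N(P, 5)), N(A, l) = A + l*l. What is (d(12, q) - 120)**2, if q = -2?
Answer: 12769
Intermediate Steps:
N(A, l) = A + l**2
d(P, X) = sqrt(25 + 2*P) (d(P, X) = sqrt(P + (P + 5**2)) = sqrt(P + (P + 25)) = sqrt(P + (25 + P)) = sqrt(25 + 2*P))
(d(12, q) - 120)**2 = (sqrt(25 + 2*12) - 120)**2 = (sqrt(25 + 24) - 120)**2 = (sqrt(49) - 120)**2 = (7 - 120)**2 = (-113)**2 = 12769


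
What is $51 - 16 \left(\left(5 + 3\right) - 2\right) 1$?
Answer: $-45$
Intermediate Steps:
$51 - 16 \left(\left(5 + 3\right) - 2\right) 1 = 51 - 16 \left(8 - 2\right) 1 = 51 - 16 \cdot 6 \cdot 1 = 51 - 96 = -45$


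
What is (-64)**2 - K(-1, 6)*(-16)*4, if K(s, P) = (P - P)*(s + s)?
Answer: 4096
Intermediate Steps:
K(s, P) = 0 (K(s, P) = 0*(2*s) = 0)
(-64)**2 - K(-1, 6)*(-16)*4 = (-64)**2 - 0*(-16)*4 = 4096 - 0*4 = 4096 - 1*0 = 4096 + 0 = 4096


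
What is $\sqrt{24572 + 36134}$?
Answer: $\sqrt{60706} \approx 246.39$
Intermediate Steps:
$\sqrt{24572 + 36134} = \sqrt{60706}$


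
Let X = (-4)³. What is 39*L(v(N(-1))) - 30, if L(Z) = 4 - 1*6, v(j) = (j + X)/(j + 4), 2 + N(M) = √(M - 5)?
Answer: -108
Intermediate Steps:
X = -64
N(M) = -2 + √(-5 + M) (N(M) = -2 + √(M - 5) = -2 + √(-5 + M))
v(j) = (-64 + j)/(4 + j) (v(j) = (j - 64)/(j + 4) = (-64 + j)/(4 + j))
L(Z) = -2 (L(Z) = 4 - 6 = -2)
39*L(v(N(-1))) - 30 = 39*(-2) - 30 = -78 - 30 = -108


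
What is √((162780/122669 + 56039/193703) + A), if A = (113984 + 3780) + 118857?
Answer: √133597581338076487845503946/23761353307 ≈ 486.44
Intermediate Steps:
A = 236621 (A = 117764 + 118857 = 236621)
√((162780/122669 + 56039/193703) + A) = √((162780/122669 + 56039/193703) + 236621) = √(38405222431/23761353307 + 236621) = √(5622473586078078/23761353307) = √133597581338076487845503946/23761353307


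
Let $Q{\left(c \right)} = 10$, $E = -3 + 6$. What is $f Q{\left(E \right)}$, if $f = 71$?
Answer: $710$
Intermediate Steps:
$E = 3$
$f Q{\left(E \right)} = 71 \cdot 10 = 710$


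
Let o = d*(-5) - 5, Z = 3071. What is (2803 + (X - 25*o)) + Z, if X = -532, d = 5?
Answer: 6092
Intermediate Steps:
o = -30 (o = 5*(-5) - 5 = -25 - 5 = -30)
(2803 + (X - 25*o)) + Z = (2803 + (-532 - 25*(-30))) + 3071 = (2803 + (-532 + 750)) + 3071 = (2803 + 218) + 3071 = 3021 + 3071 = 6092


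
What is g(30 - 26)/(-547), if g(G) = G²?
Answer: -16/547 ≈ -0.029250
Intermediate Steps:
g(30 - 26)/(-547) = (30 - 26)²/(-547) = 4²*(-1/547) = 16*(-1/547) = -16/547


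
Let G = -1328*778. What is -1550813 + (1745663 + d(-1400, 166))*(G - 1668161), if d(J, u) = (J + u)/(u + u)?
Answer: -782794501483103/166 ≈ -4.7156e+12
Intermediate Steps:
G = -1033184
d(J, u) = (J + u)/(2*u) (d(J, u) = (J + u)/((2*u)) = (J + u)*(1/(2*u)) = (J + u)/(2*u))
-1550813 + (1745663 + d(-1400, 166))*(G - 1668161) = -1550813 + (1745663 + (½)*(-1400 + 166)/166)*(-1033184 - 1668161) = -1550813 + (1745663 + (½)*(1/166)*(-1234))*(-2701345) = -1550813 + (1745663 - 617/166)*(-2701345) = -1550813 + (289779441/166)*(-2701345) = -1550813 - 782794244048145/166 = -782794501483103/166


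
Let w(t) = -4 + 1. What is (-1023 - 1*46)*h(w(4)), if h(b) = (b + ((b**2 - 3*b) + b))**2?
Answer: -153936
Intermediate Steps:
w(t) = -3
h(b) = (b**2 - b)**2 (h(b) = (b + (b**2 - 2*b))**2 = (b**2 - b)**2)
(-1023 - 1*46)*h(w(4)) = (-1023 - 1*46)*((-3)**2*(-1 - 3)**2) = (-1023 - 46)*(9*(-4)**2) = -9621*16 = -1069*144 = -153936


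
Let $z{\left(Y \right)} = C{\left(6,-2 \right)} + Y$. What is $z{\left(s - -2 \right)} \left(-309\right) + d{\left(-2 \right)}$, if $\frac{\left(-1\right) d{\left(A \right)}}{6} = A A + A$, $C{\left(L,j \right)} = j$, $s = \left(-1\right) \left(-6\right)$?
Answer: $-1866$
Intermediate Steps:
$s = 6$
$d{\left(A \right)} = - 6 A - 6 A^{2}$ ($d{\left(A \right)} = - 6 \left(A A + A\right) = - 6 \left(A^{2} + A\right) = - 6 \left(A + A^{2}\right) = - 6 A - 6 A^{2}$)
$z{\left(Y \right)} = -2 + Y$
$z{\left(s - -2 \right)} \left(-309\right) + d{\left(-2 \right)} = \left(-2 + \left(6 - -2\right)\right) \left(-309\right) - - 12 \left(1 - 2\right) = \left(-2 + \left(6 + 2\right)\right) \left(-309\right) - \left(-12\right) \left(-1\right) = \left(-2 + 8\right) \left(-309\right) - 12 = 6 \left(-309\right) - 12 = -1854 - 12 = -1866$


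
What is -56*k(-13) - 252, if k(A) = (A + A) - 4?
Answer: 1428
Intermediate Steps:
k(A) = -4 + 2*A (k(A) = 2*A - 4 = -4 + 2*A)
-56*k(-13) - 252 = -56*(-4 + 2*(-13)) - 252 = -56*(-4 - 26) - 252 = -56*(-30) - 252 = 1680 - 252 = 1428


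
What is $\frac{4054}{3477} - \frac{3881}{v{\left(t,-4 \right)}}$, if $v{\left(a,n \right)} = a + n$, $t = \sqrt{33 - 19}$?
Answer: $\frac{26992528}{3477} + \frac{3881 \sqrt{14}}{2} \approx 15024.0$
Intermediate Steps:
$t = \sqrt{14} \approx 3.7417$
$\frac{4054}{3477} - \frac{3881}{v{\left(t,-4 \right)}} = \frac{4054}{3477} - \frac{3881}{\sqrt{14} - 4} = 4054 \cdot \frac{1}{3477} - \frac{3881}{-4 + \sqrt{14}} = \frac{4054}{3477} - \frac{3881}{-4 + \sqrt{14}}$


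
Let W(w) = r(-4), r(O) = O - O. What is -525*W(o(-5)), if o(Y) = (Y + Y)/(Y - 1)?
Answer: 0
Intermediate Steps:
o(Y) = 2*Y/(-1 + Y) (o(Y) = (2*Y)/(-1 + Y) = 2*Y/(-1 + Y))
r(O) = 0
W(w) = 0
-525*W(o(-5)) = -525*0 = 0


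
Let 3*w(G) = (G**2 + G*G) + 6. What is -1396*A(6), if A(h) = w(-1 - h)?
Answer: -145184/3 ≈ -48395.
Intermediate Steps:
w(G) = 2 + 2*G**2/3 (w(G) = ((G**2 + G*G) + 6)/3 = ((G**2 + G**2) + 6)/3 = (2*G**2 + 6)/3 = (6 + 2*G**2)/3 = 2 + 2*G**2/3)
A(h) = 2 + 2*(-1 - h)**2/3
-1396*A(6) = -1396*(2 + 2*(1 + 6)**2/3) = -1396*(2 + (2/3)*7**2) = -1396*(2 + (2/3)*49) = -1396*(2 + 98/3) = -1396*104/3 = -145184/3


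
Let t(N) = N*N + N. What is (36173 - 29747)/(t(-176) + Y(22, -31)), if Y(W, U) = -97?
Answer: 6426/30703 ≈ 0.20930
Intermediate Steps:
t(N) = N + N**2 (t(N) = N**2 + N = N + N**2)
(36173 - 29747)/(t(-176) + Y(22, -31)) = (36173 - 29747)/(-176*(1 - 176) - 97) = 6426/(-176*(-175) - 97) = 6426/(30800 - 97) = 6426/30703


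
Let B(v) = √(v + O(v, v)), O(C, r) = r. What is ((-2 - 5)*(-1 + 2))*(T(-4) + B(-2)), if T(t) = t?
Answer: 28 - 14*I ≈ 28.0 - 14.0*I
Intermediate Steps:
B(v) = √2*√v (B(v) = √(v + v) = √(2*v) = √2*√v)
((-2 - 5)*(-1 + 2))*(T(-4) + B(-2)) = ((-2 - 5)*(-1 + 2))*(-4 + √2*√(-2)) = (-7*1)*(-4 + √2*(I*√2)) = -7*(-4 + 2*I) = 28 - 14*I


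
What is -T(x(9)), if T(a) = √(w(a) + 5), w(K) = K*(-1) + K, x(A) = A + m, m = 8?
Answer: -√5 ≈ -2.2361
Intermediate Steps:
x(A) = 8 + A (x(A) = A + 8 = 8 + A)
w(K) = 0 (w(K) = -K + K = 0)
T(a) = √5 (T(a) = √(0 + 5) = √5)
-T(x(9)) = -√5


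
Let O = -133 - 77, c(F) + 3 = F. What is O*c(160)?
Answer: -32970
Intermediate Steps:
c(F) = -3 + F
O = -210
O*c(160) = -210*(-3 + 160) = -210*157 = -32970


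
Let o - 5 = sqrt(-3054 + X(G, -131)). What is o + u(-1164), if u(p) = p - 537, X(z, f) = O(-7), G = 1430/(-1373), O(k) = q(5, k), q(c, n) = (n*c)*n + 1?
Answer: -1696 + 6*I*sqrt(78) ≈ -1696.0 + 52.991*I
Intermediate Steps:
q(c, n) = 1 + c*n**2 (q(c, n) = (c*n)*n + 1 = c*n**2 + 1 = 1 + c*n**2)
O(k) = 1 + 5*k**2
G = -1430/1373 (G = 1430*(-1/1373) = -1430/1373 ≈ -1.0415)
X(z, f) = 246 (X(z, f) = 1 + 5*(-7)**2 = 1 + 5*49 = 1 + 245 = 246)
u(p) = -537 + p
o = 5 + 6*I*sqrt(78) (o = 5 + sqrt(-3054 + 246) = 5 + sqrt(-2808) = 5 + 6*I*sqrt(78) ≈ 5.0 + 52.991*I)
o + u(-1164) = (5 + 6*I*sqrt(78)) + (-537 - 1164) = (5 + 6*I*sqrt(78)) - 1701 = -1696 + 6*I*sqrt(78)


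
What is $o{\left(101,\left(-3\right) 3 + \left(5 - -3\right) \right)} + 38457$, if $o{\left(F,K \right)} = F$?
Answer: $38558$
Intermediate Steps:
$o{\left(101,\left(-3\right) 3 + \left(5 - -3\right) \right)} + 38457 = 101 + 38457 = 38558$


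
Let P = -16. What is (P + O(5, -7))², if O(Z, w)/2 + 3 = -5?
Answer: 1024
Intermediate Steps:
O(Z, w) = -16 (O(Z, w) = -6 + 2*(-5) = -6 - 10 = -16)
(P + O(5, -7))² = (-16 - 16)² = (-32)² = 1024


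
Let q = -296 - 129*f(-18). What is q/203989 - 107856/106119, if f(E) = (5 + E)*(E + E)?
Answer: -3159940564/2405234299 ≈ -1.3138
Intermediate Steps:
f(E) = 2*E*(5 + E) (f(E) = (5 + E)*(2*E) = 2*E*(5 + E))
q = -60668 (q = -296 - 258*(-18)*(5 - 18) = -296 - 258*(-18)*(-13) = -296 - 129*468 = -296 - 60372 = -60668)
q/203989 - 107856/106119 = -60668/203989 - 107856/106119 = -60668*1/203989 - 107856*1/106119 = -60668/203989 - 11984/11791 = -3159940564/2405234299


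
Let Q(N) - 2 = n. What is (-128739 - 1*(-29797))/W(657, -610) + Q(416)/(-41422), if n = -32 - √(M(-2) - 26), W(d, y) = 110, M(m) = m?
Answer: -1024593056/1139105 + I*√7/20711 ≈ -899.47 + 0.00012775*I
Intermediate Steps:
n = -32 - 2*I*√7 (n = -32 - √(-2 - 26) = -32 - √(-28) = -32 - 2*I*√7 ≈ -32.0 - 5.2915*I)
Q(N) = -30 - 2*I*√7 (Q(N) = 2 + (-32 - 2*I*√7) = -30 - 2*I*√7)
(-128739 - 1*(-29797))/W(657, -610) + Q(416)/(-41422) = (-128739 - 1*(-29797))/110 + (-30 - 2*I*√7)/(-41422) = (-128739 + 29797)*(1/110) + (-30 - 2*I*√7)*(-1/41422) = -98942*1/110 + (15/20711 + I*√7/20711) = -49471/55 + (15/20711 + I*√7/20711) = -1024593056/1139105 + I*√7/20711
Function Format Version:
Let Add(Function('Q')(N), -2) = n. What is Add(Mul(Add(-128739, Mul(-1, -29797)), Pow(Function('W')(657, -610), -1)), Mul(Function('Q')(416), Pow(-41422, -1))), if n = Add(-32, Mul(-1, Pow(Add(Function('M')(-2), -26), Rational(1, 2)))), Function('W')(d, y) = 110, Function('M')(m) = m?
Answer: Add(Rational(-1024593056, 1139105), Mul(Rational(1, 20711), I, Pow(7, Rational(1, 2)))) ≈ Add(-899.47, Mul(0.00012775, I))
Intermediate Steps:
n = Add(-32, Mul(-2, I, Pow(7, Rational(1, 2)))) (n = Add(-32, Mul(-1, Pow(Add(-2, -26), Rational(1, 2)))) = Add(-32, Mul(-1, Pow(-28, Rational(1, 2)))) = Add(-32, Mul(-1, Mul(2, I, Pow(7, Rational(1, 2))))) = Add(-32, Mul(-2, I, Pow(7, Rational(1, 2)))) ≈ Add(-32.000, Mul(-5.2915, I)))
Function('Q')(N) = Add(-30, Mul(-2, I, Pow(7, Rational(1, 2)))) (Function('Q')(N) = Add(2, Add(-32, Mul(-2, I, Pow(7, Rational(1, 2))))) = Add(-30, Mul(-2, I, Pow(7, Rational(1, 2)))))
Add(Mul(Add(-128739, Mul(-1, -29797)), Pow(Function('W')(657, -610), -1)), Mul(Function('Q')(416), Pow(-41422, -1))) = Add(Mul(Add(-128739, Mul(-1, -29797)), Pow(110, -1)), Mul(Add(-30, Mul(-2, I, Pow(7, Rational(1, 2)))), Pow(-41422, -1))) = Add(Mul(Add(-128739, 29797), Rational(1, 110)), Mul(Add(-30, Mul(-2, I, Pow(7, Rational(1, 2)))), Rational(-1, 41422))) = Add(Mul(-98942, Rational(1, 110)), Add(Rational(15, 20711), Mul(Rational(1, 20711), I, Pow(7, Rational(1, 2))))) = Add(Rational(-49471, 55), Add(Rational(15, 20711), Mul(Rational(1, 20711), I, Pow(7, Rational(1, 2))))) = Add(Rational(-1024593056, 1139105), Mul(Rational(1, 20711), I, Pow(7, Rational(1, 2))))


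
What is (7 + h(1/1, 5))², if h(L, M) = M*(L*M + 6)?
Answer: 3844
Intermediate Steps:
h(L, M) = M*(6 + L*M)
(7 + h(1/1, 5))² = (7 + 5*(6 + 5/1))² = (7 + 5*(6 + 1*5))² = (7 + 5*(6 + 5))² = (7 + 5*11)² = (7 + 55)² = 62² = 3844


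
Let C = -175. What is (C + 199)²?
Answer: 576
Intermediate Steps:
(C + 199)² = (-175 + 199)² = 24² = 576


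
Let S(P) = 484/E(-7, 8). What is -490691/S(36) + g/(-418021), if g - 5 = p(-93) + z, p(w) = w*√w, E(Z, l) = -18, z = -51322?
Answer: 1846084701313/101161082 + 93*I*√93/418021 ≈ 18249.0 + 0.0021455*I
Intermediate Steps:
p(w) = w^(3/2)
g = -51317 - 93*I*√93 (g = 5 + ((-93)^(3/2) - 51322) = 5 + (-93*I*√93 - 51322) = 5 + (-51322 - 93*I*√93) = -51317 - 93*I*√93 ≈ -51317.0 - 896.86*I)
S(P) = -242/9 (S(P) = 484/(-18) = 484*(-1/18) = -242/9)
-490691/S(36) + g/(-418021) = -490691/(-242/9) + (-51317 - 93*I*√93)/(-418021) = -490691*(-9/242) + (-51317 - 93*I*√93)*(-1/418021) = 4416219/242 + (51317/418021 + 93*I*√93/418021) = 1846084701313/101161082 + 93*I*√93/418021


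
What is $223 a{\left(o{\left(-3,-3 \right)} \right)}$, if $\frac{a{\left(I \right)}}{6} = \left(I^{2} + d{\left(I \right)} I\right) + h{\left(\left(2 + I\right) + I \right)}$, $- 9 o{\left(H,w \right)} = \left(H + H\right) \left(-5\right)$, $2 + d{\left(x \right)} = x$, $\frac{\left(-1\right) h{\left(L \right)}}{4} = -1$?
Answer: $\frac{132016}{3} \approx 44005.0$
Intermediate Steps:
$h{\left(L \right)} = 4$ ($h{\left(L \right)} = \left(-4\right) \left(-1\right) = 4$)
$d{\left(x \right)} = -2 + x$
$o{\left(H,w \right)} = \frac{10 H}{9}$ ($o{\left(H,w \right)} = - \frac{\left(H + H\right) \left(-5\right)}{9} = - \frac{2 H \left(-5\right)}{9} = - \frac{\left(-10\right) H}{9} = \frac{10 H}{9}$)
$a{\left(I \right)} = 24 + 6 I^{2} + 6 I \left(-2 + I\right)$ ($a{\left(I \right)} = 6 \left(\left(I^{2} + \left(-2 + I\right) I\right) + 4\right) = 6 \left(\left(I^{2} + I \left(-2 + I\right)\right) + 4\right) = 6 \left(4 + I^{2} + I \left(-2 + I\right)\right) = 24 + 6 I^{2} + 6 I \left(-2 + I\right)$)
$223 a{\left(o{\left(-3,-3 \right)} \right)} = 223 \left(24 - 12 \cdot \frac{10}{9} \left(-3\right) + 12 \left(\frac{10}{9} \left(-3\right)\right)^{2}\right) = 223 \left(24 - -40 + 12 \left(- \frac{10}{3}\right)^{2}\right) = 223 \left(24 + 40 + 12 \cdot \frac{100}{9}\right) = 223 \left(24 + 40 + \frac{400}{3}\right) = 223 \cdot \frac{592}{3} = \frac{132016}{3}$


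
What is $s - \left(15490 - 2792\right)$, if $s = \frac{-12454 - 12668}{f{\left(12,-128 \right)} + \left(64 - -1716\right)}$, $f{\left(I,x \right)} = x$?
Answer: $- \frac{10501109}{826} \approx -12713.0$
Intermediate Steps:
$s = - \frac{12561}{826}$ ($s = \frac{-12454 - 12668}{-128 + \left(64 - -1716\right)} = - \frac{25122}{-128 + \left(64 + 1716\right)} = - \frac{25122}{-128 + 1780} = - \frac{25122}{1652} = \left(-25122\right) \frac{1}{1652} = - \frac{12561}{826} \approx -15.207$)
$s - \left(15490 - 2792\right) = - \frac{12561}{826} - \left(15490 - 2792\right) = - \frac{12561}{826} - 12698 = - \frac{10501109}{826}$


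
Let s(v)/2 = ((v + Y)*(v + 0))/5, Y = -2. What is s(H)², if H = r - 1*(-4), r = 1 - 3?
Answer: 0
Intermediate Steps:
r = -2
H = 2 (H = -2 - 1*(-4) = -2 + 4 = 2)
s(v) = 2*v*(-2 + v)/5 (s(v) = 2*(((v - 2)*(v + 0))/5) = 2*(((-2 + v)*v)*(⅕)) = 2*((v*(-2 + v))*(⅕)) = 2*(v*(-2 + v)/5) = 2*v*(-2 + v)/5)
s(H)² = ((⅖)*2*(-2 + 2))² = ((⅖)*2*0)² = 0² = 0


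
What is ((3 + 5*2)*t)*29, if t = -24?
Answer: -9048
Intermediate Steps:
((3 + 5*2)*t)*29 = ((3 + 5*2)*(-24))*29 = ((3 + 10)*(-24))*29 = (13*(-24))*29 = -312*29 = -9048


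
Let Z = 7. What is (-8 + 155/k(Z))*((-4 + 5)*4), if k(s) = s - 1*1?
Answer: 214/3 ≈ 71.333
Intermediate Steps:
k(s) = -1 + s (k(s) = s - 1 = -1 + s)
(-8 + 155/k(Z))*((-4 + 5)*4) = (-8 + 155/(-1 + 7))*((-4 + 5)*4) = (-8 + 155/6)*(1*4) = (-8 + 155*(1/6))*4 = (-8 + 155/6)*4 = (107/6)*4 = 214/3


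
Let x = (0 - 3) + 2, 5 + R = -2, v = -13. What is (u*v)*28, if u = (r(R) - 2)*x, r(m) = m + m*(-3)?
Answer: 4368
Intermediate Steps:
R = -7 (R = -5 - 2 = -7)
r(m) = -2*m (r(m) = m - 3*m = -2*m)
x = -1 (x = -3 + 2 = -1)
u = -12 (u = (-2*(-7) - 2)*(-1) = (14 - 2)*(-1) = 12*(-1) = -12)
(u*v)*28 = -12*(-13)*28 = 156*28 = 4368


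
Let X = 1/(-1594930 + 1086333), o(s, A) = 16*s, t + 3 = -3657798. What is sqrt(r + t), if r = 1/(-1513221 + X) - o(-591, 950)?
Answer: 13*I*sqrt(12786789122867607611234874214)/769619660938 ≈ 1910.1*I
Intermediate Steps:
t = -3657801 (t = -3 - 3657798 = -3657801)
X = -1/508597 (X = 1/(-508597) = -1/508597 ≈ -1.9662e-6)
r = 7277523513321131/769619660938 (r = 1/(-1513221 - 1/508597) - 16*(-591) = 1/(-769619660938/508597) - 1*(-9456) = -508597/769619660938 + 9456 = 7277523513321131/769619660938 ≈ 9456.0)
sqrt(r + t) = sqrt(7277523513321131/769619660938 - 3657801) = sqrt(-2807838041885356207/769619660938) = 13*I*sqrt(12786789122867607611234874214)/769619660938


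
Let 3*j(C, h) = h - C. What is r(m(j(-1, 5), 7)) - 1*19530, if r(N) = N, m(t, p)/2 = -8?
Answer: -19546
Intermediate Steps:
j(C, h) = -C/3 + h/3 (j(C, h) = (h - C)/3 = -C/3 + h/3)
m(t, p) = -16 (m(t, p) = 2*(-8) = -16)
r(m(j(-1, 5), 7)) - 1*19530 = -16 - 1*19530 = -16 - 19530 = -19546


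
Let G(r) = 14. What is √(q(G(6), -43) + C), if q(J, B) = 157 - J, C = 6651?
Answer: √6794 ≈ 82.426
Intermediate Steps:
√(q(G(6), -43) + C) = √((157 - 1*14) + 6651) = √((157 - 14) + 6651) = √(143 + 6651) = √6794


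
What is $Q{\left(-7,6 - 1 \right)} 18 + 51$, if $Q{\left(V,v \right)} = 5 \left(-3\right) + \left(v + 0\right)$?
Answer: $-129$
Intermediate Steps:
$Q{\left(V,v \right)} = -15 + v$
$Q{\left(-7,6 - 1 \right)} 18 + 51 = \left(-15 + \left(6 - 1\right)\right) 18 + 51 = \left(-15 + 5\right) 18 + 51 = \left(-10\right) 18 + 51 = -180 + 51 = -129$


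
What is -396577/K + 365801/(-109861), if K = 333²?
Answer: -84131652886/12182376429 ≈ -6.9060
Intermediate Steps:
K = 110889
-396577/K + 365801/(-109861) = -396577/110889 + 365801/(-109861) = -396577*1/110889 + 365801*(-1/109861) = -396577/110889 - 365801/109861 = -84131652886/12182376429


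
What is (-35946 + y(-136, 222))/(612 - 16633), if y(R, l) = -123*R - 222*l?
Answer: 68502/16021 ≈ 4.2758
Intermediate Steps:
y(R, l) = -222*l - 123*R
(-35946 + y(-136, 222))/(612 - 16633) = (-35946 + (-222*222 - 123*(-136)))/(612 - 16633) = (-35946 + (-49284 + 16728))/(-16021) = (-35946 - 32556)*(-1/16021) = -68502*(-1/16021) = 68502/16021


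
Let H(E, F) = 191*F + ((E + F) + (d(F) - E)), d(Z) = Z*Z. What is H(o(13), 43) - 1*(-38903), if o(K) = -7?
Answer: 49008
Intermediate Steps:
d(Z) = Z²
H(E, F) = F² + 192*F (H(E, F) = 191*F + ((E + F) + (F² - E)) = 191*F + (F + F²) = F² + 192*F)
H(o(13), 43) - 1*(-38903) = 43*(192 + 43) - 1*(-38903) = 43*235 + 38903 = 10105 + 38903 = 49008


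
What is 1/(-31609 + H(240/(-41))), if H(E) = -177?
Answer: -1/31786 ≈ -3.1460e-5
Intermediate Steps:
1/(-31609 + H(240/(-41))) = 1/(-31609 - 177) = 1/(-31786) = -1/31786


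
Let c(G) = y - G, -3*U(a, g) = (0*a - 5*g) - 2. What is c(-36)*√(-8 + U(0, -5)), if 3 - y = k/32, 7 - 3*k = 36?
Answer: 3773*I*√141/288 ≈ 155.56*I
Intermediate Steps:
k = -29/3 (k = 7/3 - ⅓*36 = 7/3 - 12 = -29/3 ≈ -9.6667)
y = 317/96 (y = 3 - (-29)/(3*32) = 3 - 1*(-29/96) = 3 + 29/96 = 317/96 ≈ 3.3021)
U(a, g) = ⅔ + 5*g/3 (U(a, g) = -((0*a - 5*g) - 2)/3 = -((0 - 5*g) - 2)/3 = -(-5*g - 2)/3 = -(-2 - 5*g)/3 = ⅔ + 5*g/3)
c(G) = 317/96 - G
c(-36)*√(-8 + U(0, -5)) = (317/96 - 1*(-36))*√(-8 + (⅔ + (5/3)*(-5))) = (317/96 + 36)*√(-8 + (⅔ - 25/3)) = 3773*√(-8 - 23/3)/96 = 3773*√(-47/3)/96 = 3773*(I*√141/3)/96 = 3773*I*√141/288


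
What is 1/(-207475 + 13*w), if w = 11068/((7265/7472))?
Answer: -7265/432204627 ≈ -1.6809e-5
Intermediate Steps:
w = 82700096/7265 (w = 11068/((7265*(1/7472))) = 11068/(7265/7472) = 11068*(7472/7265) = 82700096/7265 ≈ 11383.)
1/(-207475 + 13*w) = 1/(-207475 + 13*(82700096/7265)) = 1/(-207475 + 1075101248/7265) = 1/(-432204627/7265) = -7265/432204627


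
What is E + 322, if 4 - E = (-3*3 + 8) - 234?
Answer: 561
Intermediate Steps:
E = 239 (E = 4 - ((-3*3 + 8) - 234) = 4 - ((-9 + 8) - 234) = 4 - (-1 - 234) = 4 - 1*(-235) = 4 + 235 = 239)
E + 322 = 239 + 322 = 561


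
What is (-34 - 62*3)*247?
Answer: -54340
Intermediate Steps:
(-34 - 62*3)*247 = (-34 - 186)*247 = -220*247 = -54340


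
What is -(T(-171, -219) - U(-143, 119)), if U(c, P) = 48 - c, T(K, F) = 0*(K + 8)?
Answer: 191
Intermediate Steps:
T(K, F) = 0 (T(K, F) = 0*(8 + K) = 0)
-(T(-171, -219) - U(-143, 119)) = -(0 - (48 - 1*(-143))) = -(0 - (48 + 143)) = -(0 - 1*191) = -(0 - 191) = -1*(-191) = 191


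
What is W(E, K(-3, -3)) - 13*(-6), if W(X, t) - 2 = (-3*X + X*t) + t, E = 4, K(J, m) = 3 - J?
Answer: 98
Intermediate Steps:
W(X, t) = 2 + t - 3*X + X*t (W(X, t) = 2 + ((-3*X + X*t) + t) = 2 + (t - 3*X + X*t) = 2 + t - 3*X + X*t)
W(E, K(-3, -3)) - 13*(-6) = (2 + (3 - 1*(-3)) - 3*4 + 4*(3 - 1*(-3))) - 13*(-6) = (2 + (3 + 3) - 12 + 4*(3 + 3)) + 78 = (2 + 6 - 12 + 4*6) + 78 = (2 + 6 - 12 + 24) + 78 = 20 + 78 = 98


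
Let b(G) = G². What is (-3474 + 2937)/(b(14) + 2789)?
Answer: -179/995 ≈ -0.17990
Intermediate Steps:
(-3474 + 2937)/(b(14) + 2789) = (-3474 + 2937)/(14² + 2789) = -537/(196 + 2789) = -537/2985 = -537*1/2985 = -179/995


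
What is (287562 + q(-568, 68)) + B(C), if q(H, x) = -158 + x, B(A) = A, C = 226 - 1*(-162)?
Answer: 287860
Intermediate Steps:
C = 388 (C = 226 + 162 = 388)
(287562 + q(-568, 68)) + B(C) = (287562 + (-158 + 68)) + 388 = (287562 - 90) + 388 = 287472 + 388 = 287860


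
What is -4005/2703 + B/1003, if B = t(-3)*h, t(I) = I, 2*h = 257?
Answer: -198393/106318 ≈ -1.8660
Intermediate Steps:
h = 257/2 (h = (1/2)*257 = 257/2 ≈ 128.50)
B = -771/2 (B = -3*257/2 = -771/2 ≈ -385.50)
-4005/2703 + B/1003 = -4005/2703 - 771/2/1003 = -4005*1/2703 - 771/2*1/1003 = -1335/901 - 771/2006 = -198393/106318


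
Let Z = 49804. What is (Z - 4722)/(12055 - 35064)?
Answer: -45082/23009 ≈ -1.9593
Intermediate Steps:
(Z - 4722)/(12055 - 35064) = (49804 - 4722)/(12055 - 35064) = 45082/(-23009) = 45082*(-1/23009) = -45082/23009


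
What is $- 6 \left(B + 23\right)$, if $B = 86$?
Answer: $-654$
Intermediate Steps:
$- 6 \left(B + 23\right) = - 6 \left(86 + 23\right) = \left(-6\right) 109 = -654$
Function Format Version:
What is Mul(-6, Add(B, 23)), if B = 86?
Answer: -654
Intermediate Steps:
Mul(-6, Add(B, 23)) = Mul(-6, Add(86, 23)) = Mul(-6, 109) = -654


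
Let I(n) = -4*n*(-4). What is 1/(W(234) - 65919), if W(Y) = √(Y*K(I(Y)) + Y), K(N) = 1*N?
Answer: -3139/206878011 - √97370/1448146077 ≈ -1.5389e-5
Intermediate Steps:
I(n) = 16*n
K(N) = N
W(Y) = √(Y + 16*Y²) (W(Y) = √(Y*(16*Y) + Y) = √(16*Y² + Y) = √(Y + 16*Y²))
1/(W(234) - 65919) = 1/(√(234*(1 + 16*234)) - 65919) = 1/(√(234*(1 + 3744)) - 65919) = 1/(√(234*3745) - 65919) = 1/(√876330 - 65919) = 1/(3*√97370 - 65919) = 1/(-65919 + 3*√97370)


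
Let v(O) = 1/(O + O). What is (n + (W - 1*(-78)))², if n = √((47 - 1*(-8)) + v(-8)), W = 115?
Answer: (772 + √879)²/16 ≈ 40165.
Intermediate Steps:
v(O) = 1/(2*O)
n = √879/4 (n = √((47 - 1*(-8)) + (½)/(-8)) = √((47 + 8) + (½)*(-⅛)) = √(55 - 1/16) = √(879/16) = √879/4 ≈ 7.4120)
(n + (W - 1*(-78)))² = (√879/4 + (115 - 1*(-78)))² = (√879/4 + (115 + 78))² = (√879/4 + 193)² = (193 + √879/4)²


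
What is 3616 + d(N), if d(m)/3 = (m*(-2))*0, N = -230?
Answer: 3616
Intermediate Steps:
d(m) = 0 (d(m) = 3*((m*(-2))*0) = 3*(-2*m*0) = 3*0 = 0)
3616 + d(N) = 3616 + 0 = 3616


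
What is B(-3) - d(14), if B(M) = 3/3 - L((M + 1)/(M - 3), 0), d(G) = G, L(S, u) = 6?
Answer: -19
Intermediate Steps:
B(M) = -5 (B(M) = 3/3 - 1*6 = 3*(1/3) - 6 = 1 - 6 = -5)
B(-3) - d(14) = -5 - 1*14 = -5 - 14 = -19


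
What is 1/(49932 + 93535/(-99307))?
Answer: 7639/381423353 ≈ 2.0028e-5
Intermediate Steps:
1/(49932 + 93535/(-99307)) = 1/(49932 + 93535*(-1/99307)) = 1/(49932 - 7195/7639) = 1/(381423353/7639) = 7639/381423353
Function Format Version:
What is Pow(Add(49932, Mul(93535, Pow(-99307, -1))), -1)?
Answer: Rational(7639, 381423353) ≈ 2.0028e-5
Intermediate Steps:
Pow(Add(49932, Mul(93535, Pow(-99307, -1))), -1) = Pow(Add(49932, Mul(93535, Rational(-1, 99307))), -1) = Pow(Add(49932, Rational(-7195, 7639)), -1) = Pow(Rational(381423353, 7639), -1) = Rational(7639, 381423353)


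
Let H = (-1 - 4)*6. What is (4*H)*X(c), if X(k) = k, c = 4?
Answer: -480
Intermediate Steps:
H = -30 (H = -5*6 = -30)
(4*H)*X(c) = (4*(-30))*4 = -120*4 = -480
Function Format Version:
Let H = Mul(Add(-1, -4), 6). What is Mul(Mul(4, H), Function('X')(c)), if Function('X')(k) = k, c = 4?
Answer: -480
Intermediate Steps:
H = -30 (H = Mul(-5, 6) = -30)
Mul(Mul(4, H), Function('X')(c)) = Mul(Mul(4, -30), 4) = Mul(-120, 4) = -480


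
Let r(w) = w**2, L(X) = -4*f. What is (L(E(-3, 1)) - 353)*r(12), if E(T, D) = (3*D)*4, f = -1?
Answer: -50256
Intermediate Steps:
E(T, D) = 12*D
L(X) = 4 (L(X) = -4*(-1) = 4)
(L(E(-3, 1)) - 353)*r(12) = (4 - 353)*12**2 = -349*144 = -50256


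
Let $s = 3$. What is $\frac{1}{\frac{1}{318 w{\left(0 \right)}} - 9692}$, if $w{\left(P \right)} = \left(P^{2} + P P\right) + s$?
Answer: $- \frac{954}{9246167} \approx -0.00010318$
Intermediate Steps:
$w{\left(P \right)} = 3 + 2 P^{2}$ ($w{\left(P \right)} = \left(P^{2} + P P\right) + 3 = \left(P^{2} + P^{2}\right) + 3 = 2 P^{2} + 3 = 3 + 2 P^{2}$)
$\frac{1}{\frac{1}{318 w{\left(0 \right)}} - 9692} = \frac{1}{\frac{1}{318 \left(3 + 2 \cdot 0^{2}\right)} - 9692} = \frac{1}{\frac{1}{318 \left(3 + 2 \cdot 0\right)} - 9692} = \frac{1}{\frac{1}{318 \left(3 + 0\right)} - 9692} = \frac{1}{\frac{1}{318 \cdot 3} - 9692} = \frac{1}{\frac{1}{954} - 9692} = \frac{1}{- \frac{9246167}{954}} = - \frac{954}{9246167}$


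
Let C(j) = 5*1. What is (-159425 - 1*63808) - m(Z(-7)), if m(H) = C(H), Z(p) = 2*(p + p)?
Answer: -223238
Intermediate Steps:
Z(p) = 4*p (Z(p) = 2*(2*p) = 4*p)
C(j) = 5
m(H) = 5
(-159425 - 1*63808) - m(Z(-7)) = (-159425 - 1*63808) - 1*5 = (-159425 - 63808) - 5 = -223233 - 5 = -223238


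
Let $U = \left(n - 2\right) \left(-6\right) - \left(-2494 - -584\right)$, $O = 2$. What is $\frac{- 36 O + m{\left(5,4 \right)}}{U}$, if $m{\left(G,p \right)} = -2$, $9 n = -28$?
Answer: $- \frac{111}{2911} \approx -0.038131$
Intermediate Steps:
$n = - \frac{28}{9}$ ($n = \frac{1}{9} \left(-28\right) = - \frac{28}{9} \approx -3.1111$)
$U = \frac{5822}{3}$ ($U = \left(- \frac{28}{9} - 2\right) \left(-6\right) - \left(-2494 - -584\right) = \left(- \frac{46}{9}\right) \left(-6\right) - \left(-2494 + 584\right) = \frac{92}{3} - -1910 = \frac{92}{3} + 1910 = \frac{5822}{3} \approx 1940.7$)
$\frac{- 36 O + m{\left(5,4 \right)}}{U} = \frac{\left(-36\right) 2 - 2}{\frac{5822}{3}} = \left(-72 - 2\right) \frac{3}{5822} = \left(-74\right) \frac{3}{5822} = - \frac{111}{2911}$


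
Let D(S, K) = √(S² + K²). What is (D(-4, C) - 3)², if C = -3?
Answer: 4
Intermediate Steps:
D(S, K) = √(K² + S²)
(D(-4, C) - 3)² = (√((-3)² + (-4)²) - 3)² = (√(9 + 16) - 3)² = (√25 - 3)² = (5 - 3)² = 2² = 4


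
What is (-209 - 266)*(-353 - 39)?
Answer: 186200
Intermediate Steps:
(-209 - 266)*(-353 - 39) = -475*(-392) = 186200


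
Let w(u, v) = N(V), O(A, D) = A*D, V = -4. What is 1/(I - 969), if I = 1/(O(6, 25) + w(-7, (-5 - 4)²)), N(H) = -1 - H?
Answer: -153/148256 ≈ -0.0010320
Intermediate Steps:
w(u, v) = 3 (w(u, v) = -1 - 1*(-4) = -1 + 4 = 3)
I = 1/153 (I = 1/(6*25 + 3) = 1/(150 + 3) = 1/153 ≈ 0.0065359)
1/(I - 969) = 1/(1/153 - 969) = 1/(-148256/153) = -153/148256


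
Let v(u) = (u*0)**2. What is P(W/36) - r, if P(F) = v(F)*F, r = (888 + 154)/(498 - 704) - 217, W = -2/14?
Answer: 22872/103 ≈ 222.06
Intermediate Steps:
W = -1/7 (W = -2*1/14 = -1/7 ≈ -0.14286)
r = -22872/103 (r = 1042/(-206) - 217 = 1042*(-1/206) - 217 = -521/103 - 217 = -22872/103 ≈ -222.06)
v(u) = 0 (v(u) = 0**2 = 0)
P(F) = 0 (P(F) = 0*F = 0)
P(W/36) - r = 0 - 1*(-22872/103) = 0 + 22872/103 = 22872/103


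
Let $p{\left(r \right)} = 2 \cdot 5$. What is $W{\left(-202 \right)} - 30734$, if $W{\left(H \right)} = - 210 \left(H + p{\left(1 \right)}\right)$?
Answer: $9586$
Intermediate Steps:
$p{\left(r \right)} = 10$
$W{\left(H \right)} = -2100 - 210 H$ ($W{\left(H \right)} = - 210 \left(H + 10\right) = - 210 \left(10 + H\right) = -2100 - 210 H$)
$W{\left(-202 \right)} - 30734 = \left(-2100 - -42420\right) - 30734 = \left(-2100 + 42420\right) - 30734 = 40320 - 30734 = 9586$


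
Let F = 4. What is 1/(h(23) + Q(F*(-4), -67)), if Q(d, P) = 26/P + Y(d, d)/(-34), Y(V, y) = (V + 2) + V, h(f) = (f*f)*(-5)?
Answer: -1139/3012092 ≈ -0.00037814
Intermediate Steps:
h(f) = -5*f² (h(f) = f²*(-5) = -5*f²)
Y(V, y) = 2 + 2*V (Y(V, y) = (2 + V) + V = 2 + 2*V)
Q(d, P) = -1/17 + 26/P - d/17 (Q(d, P) = 26/P + (2 + 2*d)/(-34) = 26/P + (2 + 2*d)*(-1/34) = 26/P + (-1/17 - d/17) = -1/17 + 26/P - d/17)
1/(h(23) + Q(F*(-4), -67)) = 1/(-5*23² + (1/17)*(442 - 1*(-67) - 1*(-67)*4*(-4))/(-67)) = 1/(-5*529 + (1/17)*(-1/67)*(442 + 67 - 1*(-67)*(-16))) = 1/(-2645 + (1/17)*(-1/67)*(442 + 67 - 1072)) = 1/(-2645 + (1/17)*(-1/67)*(-563)) = 1/(-2645 + 563/1139) = 1/(-3012092/1139) = -1139/3012092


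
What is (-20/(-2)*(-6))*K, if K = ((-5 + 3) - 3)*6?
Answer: 1800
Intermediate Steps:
K = -30 (K = (-2 - 3)*6 = -5*6 = -30)
(-20/(-2)*(-6))*K = (-20/(-2)*(-6))*(-30) = (-20*(-½)*(-6))*(-30) = (10*(-6))*(-30) = -60*(-30) = 1800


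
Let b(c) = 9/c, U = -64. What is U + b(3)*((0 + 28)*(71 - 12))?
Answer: 4892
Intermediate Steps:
U + b(3)*((0 + 28)*(71 - 12)) = -64 + (9/3)*((0 + 28)*(71 - 12)) = -64 + (9*(1/3))*(28*59) = -64 + 3*1652 = -64 + 4956 = 4892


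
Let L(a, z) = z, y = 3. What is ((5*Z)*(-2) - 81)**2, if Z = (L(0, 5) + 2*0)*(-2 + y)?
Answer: 17161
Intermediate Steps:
Z = 5 (Z = (5 + 2*0)*(-2 + 3) = (5 + 0)*1 = 5*1 = 5)
((5*Z)*(-2) - 81)**2 = ((5*5)*(-2) - 81)**2 = (25*(-2) - 81)**2 = (-50 - 81)**2 = (-131)**2 = 17161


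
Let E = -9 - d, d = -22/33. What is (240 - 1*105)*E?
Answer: -1125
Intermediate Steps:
d = -2/3 (d = -22*1/33 = -2/3 ≈ -0.66667)
E = -25/3 (E = -9 - 1*(-2/3) = -9 + 2/3 = -25/3 ≈ -8.3333)
(240 - 1*105)*E = (240 - 1*105)*(-25/3) = (240 - 105)*(-25/3) = 135*(-25/3) = -1125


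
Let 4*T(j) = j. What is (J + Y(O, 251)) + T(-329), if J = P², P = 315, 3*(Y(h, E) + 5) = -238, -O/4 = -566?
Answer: 1188701/12 ≈ 99058.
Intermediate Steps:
O = 2264 (O = -4*(-566) = 2264)
Y(h, E) = -253/3 (Y(h, E) = -5 + (⅓)*(-238) = -5 - 238/3 = -253/3)
T(j) = j/4
J = 99225 (J = 315² = 99225)
(J + Y(O, 251)) + T(-329) = (99225 - 253/3) + (¼)*(-329) = 297422/3 - 329/4 = 1188701/12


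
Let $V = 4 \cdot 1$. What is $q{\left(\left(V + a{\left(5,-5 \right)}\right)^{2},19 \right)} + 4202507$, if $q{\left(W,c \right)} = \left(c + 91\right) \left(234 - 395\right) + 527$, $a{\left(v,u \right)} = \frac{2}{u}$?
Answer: $4185324$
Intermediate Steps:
$V = 4$
$q{\left(W,c \right)} = -14124 - 161 c$ ($q{\left(W,c \right)} = \left(91 + c\right) \left(-161\right) + 527 = \left(-14651 - 161 c\right) + 527 = -14124 - 161 c$)
$q{\left(\left(V + a{\left(5,-5 \right)}\right)^{2},19 \right)} + 4202507 = \left(-14124 - 3059\right) + 4202507 = -17183 + 4202507 = 4185324$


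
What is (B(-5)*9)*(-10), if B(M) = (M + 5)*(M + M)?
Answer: 0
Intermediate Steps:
B(M) = 2*M*(5 + M) (B(M) = (5 + M)*(2*M) = 2*M*(5 + M))
(B(-5)*9)*(-10) = ((2*(-5)*(5 - 5))*9)*(-10) = ((2*(-5)*0)*9)*(-10) = (0*9)*(-10) = 0*(-10) = 0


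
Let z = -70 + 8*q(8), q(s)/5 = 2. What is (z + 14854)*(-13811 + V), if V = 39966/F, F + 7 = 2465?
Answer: -252000331904/1229 ≈ -2.0504e+8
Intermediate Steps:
F = 2458 (F = -7 + 2465 = 2458)
q(s) = 10 (q(s) = 5*2 = 10)
V = 19983/1229 (V = 39966/2458 = 39966*(1/2458) = 19983/1229 ≈ 16.260)
z = 10 (z = -70 + 8*10 = -70 + 80 = 10)
(z + 14854)*(-13811 + V) = (10 + 14854)*(-13811 + 19983/1229) = 14864*(-16953736/1229) = -252000331904/1229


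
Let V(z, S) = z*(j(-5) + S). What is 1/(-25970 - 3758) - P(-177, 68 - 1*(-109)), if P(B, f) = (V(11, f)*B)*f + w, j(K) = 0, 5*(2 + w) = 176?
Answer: 9066672829467/148640 ≈ 6.0998e+7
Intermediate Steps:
w = 166/5 (w = -2 + (⅕)*176 = -2 + 176/5 = 166/5 ≈ 33.200)
V(z, S) = S*z (V(z, S) = z*(0 + S) = z*S = S*z)
P(B, f) = 166/5 + 11*B*f² (P(B, f) = ((f*11)*B)*f + 166/5 = ((11*f)*B)*f + 166/5 = (11*B*f)*f + 166/5 = 11*B*f² + 166/5 = 166/5 + 11*B*f²)
1/(-25970 - 3758) - P(-177, 68 - 1*(-109)) = 1/(-25970 - 3758) - (166/5 + 11*(-177)*(68 - 1*(-109))²) = 1/(-29728) - (166/5 + 11*(-177)*(68 + 109)²) = -1/29728 - (166/5 + 11*(-177)*177²) = -1/29728 - (166/5 + 11*(-177)*31329) = -1/29728 - (166/5 - 60997563) = -1/29728 - 1*(-304987649/5) = -1/29728 + 304987649/5 = 9066672829467/148640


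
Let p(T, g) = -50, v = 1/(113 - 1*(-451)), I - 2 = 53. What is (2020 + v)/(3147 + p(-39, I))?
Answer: 1139281/1746708 ≈ 0.65224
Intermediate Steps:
I = 55 (I = 2 + 53 = 55)
v = 1/564 (v = 1/(113 + 451) = 1/564 ≈ 0.0017731)
(2020 + v)/(3147 + p(-39, I)) = (2020 + 1/564)/(3147 - 50) = (1139281/564)/3097 = (1139281/564)*(1/3097) = 1139281/1746708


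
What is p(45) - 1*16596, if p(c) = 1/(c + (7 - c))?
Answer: -116171/7 ≈ -16596.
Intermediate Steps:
p(c) = ⅐ (p(c) = 1/7 = ⅐)
p(45) - 1*16596 = ⅐ - 1*16596 = ⅐ - 16596 = -116171/7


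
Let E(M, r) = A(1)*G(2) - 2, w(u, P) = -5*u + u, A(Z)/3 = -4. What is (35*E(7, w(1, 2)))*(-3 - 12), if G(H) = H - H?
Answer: 1050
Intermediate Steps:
G(H) = 0
A(Z) = -12 (A(Z) = 3*(-4) = -12)
w(u, P) = -4*u
E(M, r) = -2 (E(M, r) = -12*0 - 2 = 0 - 2 = -2)
(35*E(7, w(1, 2)))*(-3 - 12) = (35*(-2))*(-3 - 12) = -70*(-15) = 1050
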